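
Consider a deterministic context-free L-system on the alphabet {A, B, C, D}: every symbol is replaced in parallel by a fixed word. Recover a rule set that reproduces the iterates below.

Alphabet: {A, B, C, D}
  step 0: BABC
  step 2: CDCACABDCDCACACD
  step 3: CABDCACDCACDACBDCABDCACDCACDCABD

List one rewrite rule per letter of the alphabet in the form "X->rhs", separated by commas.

  step 2 ⇒ step 3: CDCACABDCDCACACD ⇒ CA·BD·CA·CD·CA·CD·AC·BD·CA·BD·CA·CD·CA·CD·CA·BD
    A ↦ CD
    B ↦ AC
    C ↦ CA
    D ↦ BD

A->CD, B->AC, C->CA, D->BD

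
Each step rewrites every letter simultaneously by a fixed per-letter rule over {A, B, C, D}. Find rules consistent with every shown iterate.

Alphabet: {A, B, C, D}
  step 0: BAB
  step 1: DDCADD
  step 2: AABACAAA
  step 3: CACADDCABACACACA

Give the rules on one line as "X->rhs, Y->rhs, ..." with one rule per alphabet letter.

  step 2 ⇒ step 3: AABACAAA ⇒ CA·CA·DD·CA·BA·CA·CA·CA
    A ↦ CA
    B ↦ DD
    C ↦ BA
  step 1 ⇒ step 2: DDCADD ⇒ A·A·BA·CA·A·A
    D ↦ A

A->CA, B->DD, C->BA, D->A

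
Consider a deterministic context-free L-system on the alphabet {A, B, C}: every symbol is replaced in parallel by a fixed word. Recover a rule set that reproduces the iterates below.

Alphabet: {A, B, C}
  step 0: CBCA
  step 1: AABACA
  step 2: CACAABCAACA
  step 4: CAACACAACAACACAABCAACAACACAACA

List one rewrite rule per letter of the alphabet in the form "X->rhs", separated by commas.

A->CA, B->AB, C->A

  step 1 ⇒ step 2: AABACA ⇒ CA·CA·AB·CA·A·CA
    A ↦ CA
    B ↦ AB
    C ↦ A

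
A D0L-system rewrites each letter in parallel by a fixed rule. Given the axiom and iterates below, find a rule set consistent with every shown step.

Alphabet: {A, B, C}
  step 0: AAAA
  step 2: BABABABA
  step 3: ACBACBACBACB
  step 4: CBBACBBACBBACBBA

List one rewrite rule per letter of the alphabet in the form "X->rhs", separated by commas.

  step 3 ⇒ step 4: ACBACBACBACB ⇒ CB·B·A·CB·B·A·CB·B·A·CB·B·A
    A ↦ CB
    B ↦ A
    C ↦ B

A->CB, B->A, C->B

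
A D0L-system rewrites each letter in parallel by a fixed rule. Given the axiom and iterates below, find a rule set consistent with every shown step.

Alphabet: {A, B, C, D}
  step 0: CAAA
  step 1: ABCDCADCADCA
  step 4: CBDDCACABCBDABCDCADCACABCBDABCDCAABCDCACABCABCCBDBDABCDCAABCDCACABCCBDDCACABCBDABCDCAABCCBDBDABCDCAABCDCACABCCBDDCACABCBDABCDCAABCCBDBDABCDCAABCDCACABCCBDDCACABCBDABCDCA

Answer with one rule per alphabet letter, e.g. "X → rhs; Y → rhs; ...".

  step 0 ⇒ step 1: CAAA ⇒ ABC·DCA·DCA·DCA
    A ↦ DCA
    C ↦ ABC
    B ↦ C  (constrained at step 1)
    D ↦ BD  (constrained at step 1)

A->DCA, B->C, C->ABC, D->BD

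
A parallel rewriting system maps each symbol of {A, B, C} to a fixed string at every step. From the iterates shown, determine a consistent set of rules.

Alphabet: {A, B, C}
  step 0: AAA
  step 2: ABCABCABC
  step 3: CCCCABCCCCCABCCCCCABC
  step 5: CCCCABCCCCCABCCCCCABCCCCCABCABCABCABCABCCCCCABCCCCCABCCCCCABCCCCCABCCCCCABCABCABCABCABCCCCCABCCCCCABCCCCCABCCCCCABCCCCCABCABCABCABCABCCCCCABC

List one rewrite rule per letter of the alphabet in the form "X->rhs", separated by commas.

  step 2 ⇒ step 3: ABCABCABC ⇒ C·CCC·ABC·C·CCC·ABC·C·CCC·ABC
    A ↦ C
    B ↦ CCC
    C ↦ ABC

A->C, B->CCC, C->ABC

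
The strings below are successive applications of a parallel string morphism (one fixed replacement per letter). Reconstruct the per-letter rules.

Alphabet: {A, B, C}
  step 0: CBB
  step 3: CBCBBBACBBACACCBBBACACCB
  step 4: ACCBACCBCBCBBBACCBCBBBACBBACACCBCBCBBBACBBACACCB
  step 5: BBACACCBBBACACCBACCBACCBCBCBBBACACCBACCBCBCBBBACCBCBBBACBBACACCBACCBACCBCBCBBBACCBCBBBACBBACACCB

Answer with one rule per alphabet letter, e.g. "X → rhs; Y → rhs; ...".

  step 4 ⇒ step 5: ACCBACCBCBCBBBACCBCBBBACBBACACCBCBCBBBACBBACACCB ⇒ BB·AC·AC·CB·BB·AC·AC·CB·AC·CB·AC·CB·CB·CB·BB·AC·AC·CB·AC·CB·CB·CB·BB·AC·CB·CB·BB·AC·BB·AC·AC·CB·AC·CB·AC·CB·CB·CB·BB·AC·CB·CB·BB·AC·BB·AC·AC·CB
    A ↦ BB
    B ↦ CB
    C ↦ AC

A->BB, B->CB, C->AC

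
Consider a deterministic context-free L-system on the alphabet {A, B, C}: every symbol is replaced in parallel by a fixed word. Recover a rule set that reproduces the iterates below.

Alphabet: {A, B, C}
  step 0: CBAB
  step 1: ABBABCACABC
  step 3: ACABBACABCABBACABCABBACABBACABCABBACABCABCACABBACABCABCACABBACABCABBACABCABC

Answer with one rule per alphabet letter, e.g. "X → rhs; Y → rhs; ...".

  step 0 ⇒ step 1: CBAB ⇒ ABB·ABC·AC·ABC
    A ↦ AC
    B ↦ ABC
    C ↦ ABB

A->AC, B->ABC, C->ABB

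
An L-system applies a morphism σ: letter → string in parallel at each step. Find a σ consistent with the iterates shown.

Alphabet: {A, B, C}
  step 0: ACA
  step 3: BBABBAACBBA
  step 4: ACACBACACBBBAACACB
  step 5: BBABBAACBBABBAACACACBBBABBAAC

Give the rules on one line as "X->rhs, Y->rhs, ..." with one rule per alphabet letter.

  step 4 ⇒ step 5: ACACBACACBBBAACACB ⇒ B·BA·B·BA·AC·B·BA·B·BA·AC·AC·AC·B·B·BA·B·BA·AC
    A ↦ B
    B ↦ AC
    C ↦ BA

A->B, B->AC, C->BA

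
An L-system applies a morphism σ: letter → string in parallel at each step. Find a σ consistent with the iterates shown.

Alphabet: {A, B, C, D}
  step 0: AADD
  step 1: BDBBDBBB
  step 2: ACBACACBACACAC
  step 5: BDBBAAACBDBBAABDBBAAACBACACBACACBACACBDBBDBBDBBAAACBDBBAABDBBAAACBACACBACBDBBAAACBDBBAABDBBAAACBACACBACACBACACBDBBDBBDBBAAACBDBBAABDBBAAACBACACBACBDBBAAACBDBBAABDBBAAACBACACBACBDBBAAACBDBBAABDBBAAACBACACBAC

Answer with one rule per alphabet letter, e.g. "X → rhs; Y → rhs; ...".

A->BDB, B->AC, C->BAA, D->B

  step 1 ⇒ step 2: BDBBDBBB ⇒ AC·B·AC·AC·B·AC·AC·AC
    B ↦ AC
    D ↦ B
  step 0 ⇒ step 1: AADD ⇒ BDB·BDB·B·B
    A ↦ BDB
    C ↦ BAA  (constrained at step 2)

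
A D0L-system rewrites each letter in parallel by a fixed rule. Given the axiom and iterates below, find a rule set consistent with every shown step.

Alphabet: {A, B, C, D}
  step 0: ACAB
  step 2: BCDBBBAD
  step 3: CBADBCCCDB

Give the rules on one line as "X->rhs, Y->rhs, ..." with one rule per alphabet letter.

  step 2 ⇒ step 3: BCDBBBAD ⇒ C·BAD·B·C·C·C·D·B
    A ↦ D
    B ↦ C
    C ↦ BAD
    D ↦ B

A->D, B->C, C->BAD, D->B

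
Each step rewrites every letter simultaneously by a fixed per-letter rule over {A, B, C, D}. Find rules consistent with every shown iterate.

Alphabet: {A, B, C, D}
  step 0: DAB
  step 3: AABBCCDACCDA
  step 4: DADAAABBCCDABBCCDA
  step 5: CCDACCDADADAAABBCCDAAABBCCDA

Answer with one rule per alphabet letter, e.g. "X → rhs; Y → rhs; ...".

A->DA, B->A, C->B, D->CC

  step 4 ⇒ step 5: DADAAABBCCDABBCCDA ⇒ CC·DA·CC·DA·DA·DA·A·A·B·B·CC·DA·A·A·B·B·CC·DA
    A ↦ DA
    B ↦ A
    C ↦ B
    D ↦ CC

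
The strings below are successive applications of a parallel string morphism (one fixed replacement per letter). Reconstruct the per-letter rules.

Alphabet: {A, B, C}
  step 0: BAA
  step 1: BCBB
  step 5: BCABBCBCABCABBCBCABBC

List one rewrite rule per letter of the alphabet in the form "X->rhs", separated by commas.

  step 0 ⇒ step 1: BAA ⇒ BC·B·B
    A ↦ B
    B ↦ BC
    C ↦ A  (constrained at step 1)

A->B, B->BC, C->A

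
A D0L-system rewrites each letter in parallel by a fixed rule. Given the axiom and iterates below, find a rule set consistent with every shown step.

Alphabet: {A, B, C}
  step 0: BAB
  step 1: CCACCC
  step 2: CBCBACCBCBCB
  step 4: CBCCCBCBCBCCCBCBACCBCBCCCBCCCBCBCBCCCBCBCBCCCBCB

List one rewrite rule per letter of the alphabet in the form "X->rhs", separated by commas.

A->AC, B->CC, C->CB

  step 1 ⇒ step 2: CCACCC ⇒ CB·CB·AC·CB·CB·CB
    A ↦ AC
    C ↦ CB
  step 0 ⇒ step 1: BAB ⇒ CC·AC·CC
    B ↦ CC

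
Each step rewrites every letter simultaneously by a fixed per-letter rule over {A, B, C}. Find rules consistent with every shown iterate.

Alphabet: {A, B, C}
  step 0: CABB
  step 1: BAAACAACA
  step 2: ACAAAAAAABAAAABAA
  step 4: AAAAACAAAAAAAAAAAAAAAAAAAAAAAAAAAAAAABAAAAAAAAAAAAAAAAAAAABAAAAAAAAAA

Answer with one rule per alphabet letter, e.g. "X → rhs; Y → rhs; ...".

  step 1 ⇒ step 2: BAAACAACA ⇒ ACA·AA·AA·AA·B·AA·AA·B·AA
    A ↦ AA
    B ↦ ACA
    C ↦ B

A->AA, B->ACA, C->B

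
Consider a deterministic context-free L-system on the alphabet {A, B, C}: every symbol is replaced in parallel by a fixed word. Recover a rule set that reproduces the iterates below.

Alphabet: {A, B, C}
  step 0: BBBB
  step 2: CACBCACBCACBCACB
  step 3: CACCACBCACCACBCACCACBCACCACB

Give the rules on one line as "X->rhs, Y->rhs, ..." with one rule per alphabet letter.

  step 2 ⇒ step 3: CACBCACBCACBCACB ⇒ CA·C·CA·CB·CA·C·CA·CB·CA·C·CA·CB·CA·C·CA·CB
    A ↦ C
    B ↦ CB
    C ↦ CA

A->C, B->CB, C->CA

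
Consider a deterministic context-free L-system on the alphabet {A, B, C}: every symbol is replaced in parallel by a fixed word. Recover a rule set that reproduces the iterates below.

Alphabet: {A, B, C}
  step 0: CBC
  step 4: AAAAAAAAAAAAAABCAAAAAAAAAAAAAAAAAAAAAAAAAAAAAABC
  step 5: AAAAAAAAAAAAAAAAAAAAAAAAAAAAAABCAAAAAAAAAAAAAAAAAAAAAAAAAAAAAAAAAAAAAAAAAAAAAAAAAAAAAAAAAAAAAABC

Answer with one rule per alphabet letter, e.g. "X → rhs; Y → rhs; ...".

A->AA, B->AA, C->BC

  step 4 ⇒ step 5: AAAAAAAAAAAAAABCAAAAAAAAAAAAAAAAAAAAAAAAAAAAAABC ⇒ AA·AA·AA·AA·AA·AA·AA·AA·AA·AA·AA·AA·AA·AA·AA·BC·AA·AA·AA·AA·AA·AA·AA·AA·AA·AA·AA·AA·AA·AA·AA·AA·AA·AA·AA·AA·AA·AA·AA·AA·AA·AA·AA·AA·AA·AA·AA·BC
    A ↦ AA
    B ↦ AA
    C ↦ BC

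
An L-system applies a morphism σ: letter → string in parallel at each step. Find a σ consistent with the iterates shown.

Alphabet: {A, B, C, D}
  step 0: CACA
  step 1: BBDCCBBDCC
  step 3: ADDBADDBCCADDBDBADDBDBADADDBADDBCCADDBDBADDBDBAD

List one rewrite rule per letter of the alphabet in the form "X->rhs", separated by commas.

  step 0 ⇒ step 1: CACA ⇒ BBD·CC·BBD·CC
    A ↦ CC
    C ↦ BBD
    B ↦ DB  (constrained at step 1)
    D ↦ AD  (constrained at step 1)

A->CC, B->DB, C->BBD, D->AD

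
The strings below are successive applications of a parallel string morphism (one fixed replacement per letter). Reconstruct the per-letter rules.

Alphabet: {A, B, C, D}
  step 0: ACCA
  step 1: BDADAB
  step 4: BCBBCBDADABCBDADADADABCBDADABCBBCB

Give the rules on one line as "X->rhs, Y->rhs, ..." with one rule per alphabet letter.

  step 0 ⇒ step 1: ACCA ⇒ B·DA·DA·B
    A ↦ B
    C ↦ DA
    B ↦ CC  (constrained at step 1)
    D ↦ BC  (constrained at step 1)

A->B, B->CC, C->DA, D->BC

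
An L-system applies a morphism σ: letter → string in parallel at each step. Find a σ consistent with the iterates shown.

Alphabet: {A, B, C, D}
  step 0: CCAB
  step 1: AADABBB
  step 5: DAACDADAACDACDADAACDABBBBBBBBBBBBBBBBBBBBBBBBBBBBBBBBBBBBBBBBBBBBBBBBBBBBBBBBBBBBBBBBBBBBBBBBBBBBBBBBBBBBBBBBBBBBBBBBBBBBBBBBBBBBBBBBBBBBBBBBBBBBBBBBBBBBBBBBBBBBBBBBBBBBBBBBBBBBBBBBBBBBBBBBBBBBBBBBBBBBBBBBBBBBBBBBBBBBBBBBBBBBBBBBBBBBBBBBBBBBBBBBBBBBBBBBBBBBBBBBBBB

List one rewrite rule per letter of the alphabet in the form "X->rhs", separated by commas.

  step 0 ⇒ step 1: CCAB ⇒ A·A·DA·BBB
    A ↦ DA
    B ↦ BBB
    C ↦ A
    D ↦ C  (constrained at step 1)

A->DA, B->BBB, C->A, D->C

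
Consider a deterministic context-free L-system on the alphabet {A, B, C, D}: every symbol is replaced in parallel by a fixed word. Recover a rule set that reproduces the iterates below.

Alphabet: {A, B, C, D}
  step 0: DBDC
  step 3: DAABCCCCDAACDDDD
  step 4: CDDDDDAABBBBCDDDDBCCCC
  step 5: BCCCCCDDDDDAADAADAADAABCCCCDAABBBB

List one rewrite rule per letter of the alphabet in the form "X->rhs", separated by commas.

  step 4 ⇒ step 5: CDDDDDAABBBBCDDDDBCCCC ⇒ B·C·C·C·C·C·DD·DD·DAA·DAA·DAA·DAA·B·C·C·C·C·DAA·B·B·B·B
    A ↦ DD
    B ↦ DAA
    C ↦ B
    D ↦ C

A->DD, B->DAA, C->B, D->C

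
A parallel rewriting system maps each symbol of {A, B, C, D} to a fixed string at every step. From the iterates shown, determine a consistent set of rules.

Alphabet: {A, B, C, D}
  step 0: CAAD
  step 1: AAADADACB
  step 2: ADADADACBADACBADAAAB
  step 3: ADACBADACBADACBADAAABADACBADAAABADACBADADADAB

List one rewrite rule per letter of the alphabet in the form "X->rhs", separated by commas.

A->AD, B->AB, C->AA, D->ACB

  step 2 ⇒ step 3: ADADADACBADACBADAAAB ⇒ AD·ACB·AD·ACB·AD·ACB·AD·AA·AB·AD·ACB·AD·AA·AB·AD·ACB·AD·AD·AD·AB
    A ↦ AD
    B ↦ AB
    C ↦ AA
    D ↦ ACB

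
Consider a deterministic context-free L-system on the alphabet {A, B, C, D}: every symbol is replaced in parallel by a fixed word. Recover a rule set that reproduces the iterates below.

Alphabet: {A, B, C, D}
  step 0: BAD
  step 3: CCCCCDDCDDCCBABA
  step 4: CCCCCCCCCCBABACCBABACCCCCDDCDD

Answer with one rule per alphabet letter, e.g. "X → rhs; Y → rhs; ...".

A->DD, B->C, C->CC, D->BA

  step 3 ⇒ step 4: CCCCCDDCDDCCBABA ⇒ CC·CC·CC·CC·CC·BA·BA·CC·BA·BA·CC·CC·C·DD·C·DD
    A ↦ DD
    B ↦ C
    C ↦ CC
    D ↦ BA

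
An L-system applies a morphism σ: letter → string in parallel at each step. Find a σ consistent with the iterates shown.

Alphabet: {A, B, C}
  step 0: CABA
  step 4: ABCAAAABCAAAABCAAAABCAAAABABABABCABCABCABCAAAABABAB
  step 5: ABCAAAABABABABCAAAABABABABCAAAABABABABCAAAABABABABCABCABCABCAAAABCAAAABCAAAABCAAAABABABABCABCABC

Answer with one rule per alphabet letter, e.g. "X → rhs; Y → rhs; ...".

A->AB, B->C, C->AAA

  step 4 ⇒ step 5: ABCAAAABCAAAABCAAAABCAAAABABABABCABCABCABCAAAABABAB ⇒ AB·C·AAA·AB·AB·AB·AB·C·AAA·AB·AB·AB·AB·C·AAA·AB·AB·AB·AB·C·AAA·AB·AB·AB·AB·C·AB·C·AB·C·AB·C·AAA·AB·C·AAA·AB·C·AAA·AB·C·AAA·AB·AB·AB·AB·C·AB·C·AB·C
    A ↦ AB
    B ↦ C
    C ↦ AAA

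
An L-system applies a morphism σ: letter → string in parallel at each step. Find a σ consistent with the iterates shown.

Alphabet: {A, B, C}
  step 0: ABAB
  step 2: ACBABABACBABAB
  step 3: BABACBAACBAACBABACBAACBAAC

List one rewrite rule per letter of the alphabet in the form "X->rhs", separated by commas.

A->BA, B->AC, C->B

  step 2 ⇒ step 3: ACBABABACBABAB ⇒ BA·B·AC·BA·AC·BA·AC·BA·B·AC·BA·AC·BA·AC
    A ↦ BA
    B ↦ AC
    C ↦ B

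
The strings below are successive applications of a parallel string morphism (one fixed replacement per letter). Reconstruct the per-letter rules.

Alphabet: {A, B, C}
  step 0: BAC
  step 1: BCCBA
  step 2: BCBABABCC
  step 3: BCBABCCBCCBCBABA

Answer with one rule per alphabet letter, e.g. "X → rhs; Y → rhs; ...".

A->C, B->BC, C->BA

  step 2 ⇒ step 3: BCBABABCC ⇒ BC·BA·BC·C·BC·C·BC·BA·BA
    A ↦ C
    B ↦ BC
    C ↦ BA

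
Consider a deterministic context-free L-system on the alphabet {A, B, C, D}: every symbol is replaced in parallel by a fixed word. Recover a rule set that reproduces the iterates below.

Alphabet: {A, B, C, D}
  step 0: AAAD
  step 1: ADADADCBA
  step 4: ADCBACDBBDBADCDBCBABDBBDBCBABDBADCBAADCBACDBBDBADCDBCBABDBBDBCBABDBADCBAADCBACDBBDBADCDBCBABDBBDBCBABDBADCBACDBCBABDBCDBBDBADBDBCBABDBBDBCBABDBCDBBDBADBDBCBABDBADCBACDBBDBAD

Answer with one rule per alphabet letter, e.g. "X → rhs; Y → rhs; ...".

A->AD, B->BDB, C->CDB, D->CBA

  step 0 ⇒ step 1: AAAD ⇒ AD·AD·AD·CBA
    A ↦ AD
    D ↦ CBA
    B ↦ BDB  (constrained at step 1)
    C ↦ CDB  (constrained at step 1)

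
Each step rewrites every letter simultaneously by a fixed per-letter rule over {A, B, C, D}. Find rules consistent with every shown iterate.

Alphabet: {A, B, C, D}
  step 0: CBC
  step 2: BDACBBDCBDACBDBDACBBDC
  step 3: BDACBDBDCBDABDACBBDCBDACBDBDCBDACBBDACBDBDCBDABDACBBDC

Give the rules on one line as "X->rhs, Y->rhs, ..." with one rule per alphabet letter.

A->D, B->BDA, C->BDC, D->CB

  step 2 ⇒ step 3: BDACBBDCBDACBDBDACBBDC ⇒ BDA·CB·D·BDC·BDA·BDA·CB·BDC·BDA·CB·D·BDC·BDA·CB·BDA·CB·D·BDC·BDA·BDA·CB·BDC
    A ↦ D
    B ↦ BDA
    C ↦ BDC
    D ↦ CB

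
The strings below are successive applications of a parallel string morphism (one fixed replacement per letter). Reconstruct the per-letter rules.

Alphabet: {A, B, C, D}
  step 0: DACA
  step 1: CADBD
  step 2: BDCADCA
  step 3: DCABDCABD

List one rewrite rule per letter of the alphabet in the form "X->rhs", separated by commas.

  step 2 ⇒ step 3: BDCADCA ⇒ D·CA·B·D·CA·B·D
    A ↦ D
    B ↦ D
    C ↦ B
    D ↦ CA

A->D, B->D, C->B, D->CA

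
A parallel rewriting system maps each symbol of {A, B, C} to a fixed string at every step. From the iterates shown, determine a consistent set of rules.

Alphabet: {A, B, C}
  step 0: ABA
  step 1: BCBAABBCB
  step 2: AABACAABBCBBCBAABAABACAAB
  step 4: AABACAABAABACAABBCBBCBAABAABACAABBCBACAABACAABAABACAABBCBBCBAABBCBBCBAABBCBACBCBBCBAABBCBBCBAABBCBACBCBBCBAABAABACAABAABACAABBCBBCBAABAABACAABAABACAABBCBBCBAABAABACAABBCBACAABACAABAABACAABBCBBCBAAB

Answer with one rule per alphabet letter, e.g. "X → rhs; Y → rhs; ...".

  step 1 ⇒ step 2: BCBAABBCB ⇒ AAB·AC·AAB·BCB·BCB·AAB·AAB·AC·AAB
    A ↦ BCB
    B ↦ AAB
    C ↦ AC

A->BCB, B->AAB, C->AC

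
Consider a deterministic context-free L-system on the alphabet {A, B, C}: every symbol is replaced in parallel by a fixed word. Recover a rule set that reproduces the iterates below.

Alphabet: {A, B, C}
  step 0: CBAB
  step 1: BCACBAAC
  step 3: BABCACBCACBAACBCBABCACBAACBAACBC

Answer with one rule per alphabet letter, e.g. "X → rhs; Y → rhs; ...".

A->BA, B->AC, C->BC

  step 0 ⇒ step 1: CBAB ⇒ BC·AC·BA·AC
    A ↦ BA
    B ↦ AC
    C ↦ BC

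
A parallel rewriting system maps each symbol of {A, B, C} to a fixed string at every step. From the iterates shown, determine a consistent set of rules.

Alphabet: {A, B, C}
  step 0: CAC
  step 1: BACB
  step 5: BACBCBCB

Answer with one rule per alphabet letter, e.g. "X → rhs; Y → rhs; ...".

  step 0 ⇒ step 1: CAC ⇒ B·AC·B
    A ↦ AC
    C ↦ B
    B ↦ C  (constrained at step 1)

A->AC, B->C, C->B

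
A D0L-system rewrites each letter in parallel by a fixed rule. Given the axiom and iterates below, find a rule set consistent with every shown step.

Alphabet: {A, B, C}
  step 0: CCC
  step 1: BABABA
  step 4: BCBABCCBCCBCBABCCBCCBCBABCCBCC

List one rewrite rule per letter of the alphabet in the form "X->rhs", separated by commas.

A->C, B->BC, C->BA

  step 0 ⇒ step 1: CCC ⇒ BA·BA·BA
    C ↦ BA
    A ↦ C  (constrained at step 1)
    B ↦ BC  (constrained at step 1)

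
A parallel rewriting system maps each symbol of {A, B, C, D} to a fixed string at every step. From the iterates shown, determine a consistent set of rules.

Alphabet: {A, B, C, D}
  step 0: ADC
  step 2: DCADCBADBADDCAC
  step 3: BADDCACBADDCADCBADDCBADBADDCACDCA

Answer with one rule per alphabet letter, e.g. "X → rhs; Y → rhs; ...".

A->C, B->D, C->DCA, D->BAD

  step 2 ⇒ step 3: DCADCBADBADDCAC ⇒ BAD·DCA·C·BAD·DCA·D·C·BAD·D·C·BAD·BAD·DCA·C·DCA
    A ↦ C
    B ↦ D
    C ↦ DCA
    D ↦ BAD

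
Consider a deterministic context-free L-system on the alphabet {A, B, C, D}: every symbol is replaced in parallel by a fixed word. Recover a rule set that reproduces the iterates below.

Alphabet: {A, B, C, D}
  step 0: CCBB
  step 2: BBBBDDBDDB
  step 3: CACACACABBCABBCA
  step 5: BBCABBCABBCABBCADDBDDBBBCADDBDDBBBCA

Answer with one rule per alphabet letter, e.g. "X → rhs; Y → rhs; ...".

A->B, B->CA, C->DD, D->B

  step 2 ⇒ step 3: BBBBDDBDDB ⇒ CA·CA·CA·CA·B·B·CA·B·B·CA
    B ↦ CA
    D ↦ B
    A ↦ B  (constrained at step 3)
    C ↦ DD  (constrained at step 0)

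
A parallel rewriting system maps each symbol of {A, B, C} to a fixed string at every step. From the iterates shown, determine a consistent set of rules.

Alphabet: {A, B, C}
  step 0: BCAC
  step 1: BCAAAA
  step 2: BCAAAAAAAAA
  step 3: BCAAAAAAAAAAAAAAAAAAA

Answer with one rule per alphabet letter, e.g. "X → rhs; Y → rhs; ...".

  step 2 ⇒ step 3: BCAAAAAAAAA ⇒ BC·A·AA·AA·AA·AA·AA·AA·AA·AA·AA
    A ↦ AA
    B ↦ BC
    C ↦ A

A->AA, B->BC, C->A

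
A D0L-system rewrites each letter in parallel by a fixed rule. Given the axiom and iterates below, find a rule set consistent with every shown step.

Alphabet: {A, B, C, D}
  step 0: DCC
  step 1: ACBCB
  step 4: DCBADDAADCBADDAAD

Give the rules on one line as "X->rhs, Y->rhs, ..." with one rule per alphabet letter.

  step 0 ⇒ step 1: DCC ⇒ A·CB·CB
    C ↦ CB
    D ↦ A
    A ↦ D  (constrained at step 1)
    B ↦ AD  (constrained at step 1)

A->D, B->AD, C->CB, D->A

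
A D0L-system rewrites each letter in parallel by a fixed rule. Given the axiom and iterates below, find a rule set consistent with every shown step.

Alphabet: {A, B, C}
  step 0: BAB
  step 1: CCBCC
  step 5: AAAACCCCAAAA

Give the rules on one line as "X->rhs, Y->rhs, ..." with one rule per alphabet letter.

  step 0 ⇒ step 1: BAB ⇒ CC·B·CC
    A ↦ B
    B ↦ CC
    C ↦ A  (constrained at step 1)

A->B, B->CC, C->A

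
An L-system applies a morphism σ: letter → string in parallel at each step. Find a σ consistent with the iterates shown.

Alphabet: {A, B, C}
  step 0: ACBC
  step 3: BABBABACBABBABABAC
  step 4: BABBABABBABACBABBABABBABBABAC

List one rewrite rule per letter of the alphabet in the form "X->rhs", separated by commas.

A->B, B->BA, C->AC

  step 3 ⇒ step 4: BABBABACBABBABABAC ⇒ BA·B·BA·BA·B·BA·B·AC·BA·B·BA·BA·B·BA·B·BA·B·AC
    A ↦ B
    B ↦ BA
    C ↦ AC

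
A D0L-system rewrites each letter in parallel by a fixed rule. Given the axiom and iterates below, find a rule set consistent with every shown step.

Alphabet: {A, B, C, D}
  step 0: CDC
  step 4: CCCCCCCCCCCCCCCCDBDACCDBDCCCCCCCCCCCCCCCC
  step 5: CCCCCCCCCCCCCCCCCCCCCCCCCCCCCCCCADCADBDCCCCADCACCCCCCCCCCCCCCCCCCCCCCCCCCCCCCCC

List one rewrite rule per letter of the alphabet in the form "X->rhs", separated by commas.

  step 4 ⇒ step 5: CCCCCCCCCCCCCCCCDBDACCDBDCCCCCCCCCCCCCCCC ⇒ CC·CC·CC·CC·CC·CC·CC·CC·CC·CC·CC·CC·CC·CC·CC·CC·A·DC·A·DBD·CC·CC·A·DC·A·CC·CC·CC·CC·CC·CC·CC·CC·CC·CC·CC·CC·CC·CC·CC·CC
    A ↦ DBD
    B ↦ DC
    C ↦ CC
    D ↦ A

A->DBD, B->DC, C->CC, D->A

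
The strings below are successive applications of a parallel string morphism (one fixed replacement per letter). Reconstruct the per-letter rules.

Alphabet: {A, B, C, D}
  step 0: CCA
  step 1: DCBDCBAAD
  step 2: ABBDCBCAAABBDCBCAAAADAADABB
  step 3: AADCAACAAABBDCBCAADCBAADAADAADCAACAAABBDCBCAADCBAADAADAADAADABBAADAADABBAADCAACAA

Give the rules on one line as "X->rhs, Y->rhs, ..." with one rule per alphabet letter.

  step 2 ⇒ step 3: ABBDCBCAAABBDCBCAAAADAADABB ⇒ AAD·CAA·CAA·ABB·DCB·CAA·DCB·AAD·AAD·AAD·CAA·CAA·ABB·DCB·CAA·DCB·AAD·AAD·AAD·AAD·ABB·AAD·AAD·ABB·AAD·CAA·CAA
    A ↦ AAD
    B ↦ CAA
    C ↦ DCB
    D ↦ ABB

A->AAD, B->CAA, C->DCB, D->ABB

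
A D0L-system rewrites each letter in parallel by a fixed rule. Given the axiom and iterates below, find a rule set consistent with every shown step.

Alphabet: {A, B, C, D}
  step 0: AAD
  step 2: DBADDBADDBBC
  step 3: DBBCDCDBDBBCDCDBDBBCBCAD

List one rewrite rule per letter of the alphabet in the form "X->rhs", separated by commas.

A->DC, B->BC, C->AD, D->DB

  step 2 ⇒ step 3: DBADDBADDBBC ⇒ DB·BC·DC·DB·DB·BC·DC·DB·DB·BC·BC·AD
    A ↦ DC
    B ↦ BC
    C ↦ AD
    D ↦ DB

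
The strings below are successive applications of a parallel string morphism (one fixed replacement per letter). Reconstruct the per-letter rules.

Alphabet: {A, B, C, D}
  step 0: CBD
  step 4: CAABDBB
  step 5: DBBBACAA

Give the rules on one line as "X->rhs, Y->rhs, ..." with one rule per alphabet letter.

A->B, B->A, C->DB, D->C

  step 4 ⇒ step 5: CAABDBB ⇒ DB·B·B·A·C·A·A
    A ↦ B
    B ↦ A
    C ↦ DB
    D ↦ C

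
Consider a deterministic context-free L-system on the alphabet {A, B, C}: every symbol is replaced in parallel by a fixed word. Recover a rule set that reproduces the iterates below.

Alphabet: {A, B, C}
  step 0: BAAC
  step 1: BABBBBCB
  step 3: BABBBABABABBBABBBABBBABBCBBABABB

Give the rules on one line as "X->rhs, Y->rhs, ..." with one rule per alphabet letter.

A->BB, B->BA, C->CB

  step 0 ⇒ step 1: BAAC ⇒ BA·BB·BB·CB
    A ↦ BB
    B ↦ BA
    C ↦ CB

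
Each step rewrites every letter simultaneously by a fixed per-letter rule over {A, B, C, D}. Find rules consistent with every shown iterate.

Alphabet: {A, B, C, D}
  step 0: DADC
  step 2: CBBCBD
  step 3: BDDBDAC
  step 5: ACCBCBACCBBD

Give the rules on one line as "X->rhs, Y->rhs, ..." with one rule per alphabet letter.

  step 2 ⇒ step 3: CBBCBD ⇒ B·D·D·B·D·AC
    B ↦ D
    C ↦ B
    D ↦ AC
    A ↦ C  (constrained at step 0)

A->C, B->D, C->B, D->AC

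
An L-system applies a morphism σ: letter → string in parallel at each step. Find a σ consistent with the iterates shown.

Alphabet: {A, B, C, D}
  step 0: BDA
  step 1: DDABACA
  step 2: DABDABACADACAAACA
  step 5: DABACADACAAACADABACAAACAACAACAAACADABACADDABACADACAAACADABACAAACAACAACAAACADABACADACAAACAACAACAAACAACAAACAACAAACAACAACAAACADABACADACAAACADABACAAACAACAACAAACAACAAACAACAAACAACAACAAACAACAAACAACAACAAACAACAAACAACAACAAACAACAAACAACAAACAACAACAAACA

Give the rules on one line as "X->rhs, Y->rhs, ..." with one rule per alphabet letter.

A->ACA, B->D, C->A, D->DAB

  step 1 ⇒ step 2: DDABACA ⇒ DAB·DAB·ACA·D·ACA·A·ACA
    A ↦ ACA
    B ↦ D
    C ↦ A
    D ↦ DAB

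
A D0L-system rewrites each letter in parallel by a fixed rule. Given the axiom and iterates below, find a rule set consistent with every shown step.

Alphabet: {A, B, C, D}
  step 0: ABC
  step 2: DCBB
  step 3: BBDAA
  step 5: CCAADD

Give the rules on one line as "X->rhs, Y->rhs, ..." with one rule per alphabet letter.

A->C, B->A, C->D, D->BB

  step 2 ⇒ step 3: DCBB ⇒ BB·D·A·A
    B ↦ A
    C ↦ D
    D ↦ BB
    A ↦ C  (constrained at step 0)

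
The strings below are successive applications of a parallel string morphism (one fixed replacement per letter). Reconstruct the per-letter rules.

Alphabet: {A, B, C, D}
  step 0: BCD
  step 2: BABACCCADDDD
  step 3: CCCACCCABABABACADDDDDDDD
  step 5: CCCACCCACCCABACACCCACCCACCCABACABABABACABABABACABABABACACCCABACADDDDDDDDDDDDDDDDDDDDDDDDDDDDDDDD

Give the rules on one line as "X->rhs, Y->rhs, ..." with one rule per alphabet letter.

A->CA, B->CC, C->BA, D->DD

  step 2 ⇒ step 3: BABACCCADDDD ⇒ CC·CA·CC·CA·BA·BA·BA·CA·DD·DD·DD·DD
    A ↦ CA
    B ↦ CC
    C ↦ BA
    D ↦ DD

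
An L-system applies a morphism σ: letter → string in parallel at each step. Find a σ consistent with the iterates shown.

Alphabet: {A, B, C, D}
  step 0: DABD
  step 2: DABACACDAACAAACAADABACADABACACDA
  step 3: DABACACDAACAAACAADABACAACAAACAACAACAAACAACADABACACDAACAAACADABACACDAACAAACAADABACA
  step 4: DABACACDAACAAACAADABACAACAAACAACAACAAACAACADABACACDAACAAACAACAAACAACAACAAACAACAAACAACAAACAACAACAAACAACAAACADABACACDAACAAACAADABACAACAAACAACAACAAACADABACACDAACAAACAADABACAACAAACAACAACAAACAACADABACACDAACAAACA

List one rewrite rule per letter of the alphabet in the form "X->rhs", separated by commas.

A->ACA, B->CDA, C->A, D->DAB

  step 3 ⇒ step 4: DABACACDAACAAACAADABACAACAAACAACAACAAACAACADABACACDAACAAACADABACACDAACAAACAADABACA ⇒ DAB·ACA·CDA·ACA·A·ACA·A·DAB·ACA·ACA·A·ACA·ACA·ACA·A·ACA·ACA·DAB·ACA·CDA·ACA·A·ACA·ACA·A·ACA·ACA·ACA·A·ACA·ACA·A·ACA·ACA·A·ACA·ACA·ACA·A·ACA·ACA·A·ACA·DAB·ACA·CDA·ACA·A·ACA·A·DAB·ACA·ACA·A·ACA·ACA·ACA·A·ACA·DAB·ACA·CDA·ACA·A·ACA·A·DAB·ACA·ACA·A·ACA·ACA·ACA·A·ACA·ACA·DAB·ACA·CDA·ACA·A·ACA
    A ↦ ACA
    B ↦ CDA
    C ↦ A
    D ↦ DAB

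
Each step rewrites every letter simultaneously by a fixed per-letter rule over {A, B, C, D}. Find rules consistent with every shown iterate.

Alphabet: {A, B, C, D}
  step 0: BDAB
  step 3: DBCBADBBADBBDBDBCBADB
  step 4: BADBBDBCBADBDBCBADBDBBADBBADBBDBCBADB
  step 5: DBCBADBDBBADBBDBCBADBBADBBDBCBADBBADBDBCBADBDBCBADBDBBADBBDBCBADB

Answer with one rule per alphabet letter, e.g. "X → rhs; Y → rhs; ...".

  step 4 ⇒ step 5: BADBBDBCBADBDBCBADBDBBADBBADBBDBCBADB ⇒ DB·C·BA·DB·DB·BA·DB·B·DB·C·BA·DB·BA·DB·B·DB·C·BA·DB·BA·DB·DB·C·BA·DB·DB·C·BA·DB·DB·BA·DB·B·DB·C·BA·DB
    A ↦ C
    B ↦ DB
    C ↦ B
    D ↦ BA

A->C, B->DB, C->B, D->BA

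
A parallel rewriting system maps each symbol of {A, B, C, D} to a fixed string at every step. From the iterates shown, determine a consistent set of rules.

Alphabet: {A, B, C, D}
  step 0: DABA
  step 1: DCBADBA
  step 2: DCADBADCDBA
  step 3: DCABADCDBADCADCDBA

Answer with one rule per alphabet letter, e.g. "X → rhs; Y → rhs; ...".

A->BA, B->D, C->A, D->DC

  step 2 ⇒ step 3: DCADBADCDBA ⇒ DC·A·BA·DC·D·BA·DC·A·DC·D·BA
    A ↦ BA
    B ↦ D
    C ↦ A
    D ↦ DC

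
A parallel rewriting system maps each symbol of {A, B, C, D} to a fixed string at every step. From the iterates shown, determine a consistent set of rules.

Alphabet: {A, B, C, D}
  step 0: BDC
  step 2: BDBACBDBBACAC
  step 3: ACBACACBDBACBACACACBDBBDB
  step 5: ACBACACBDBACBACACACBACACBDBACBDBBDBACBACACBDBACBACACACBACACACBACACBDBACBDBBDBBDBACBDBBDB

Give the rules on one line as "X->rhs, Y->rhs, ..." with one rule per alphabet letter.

  step 2 ⇒ step 3: BDBACBDBBACAC ⇒ AC·BAC·AC·B·DB·AC·BAC·AC·AC·B·DB·B·DB
    A ↦ B
    B ↦ AC
    C ↦ DB
    D ↦ BAC

A->B, B->AC, C->DB, D->BAC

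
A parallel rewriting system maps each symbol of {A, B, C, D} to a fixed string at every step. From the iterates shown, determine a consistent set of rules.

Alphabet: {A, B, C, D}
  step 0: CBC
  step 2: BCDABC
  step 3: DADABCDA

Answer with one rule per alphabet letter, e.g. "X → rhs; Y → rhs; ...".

  step 2 ⇒ step 3: BCDABC ⇒ D·A·DA·BC·D·A
    A ↦ BC
    B ↦ D
    C ↦ A
    D ↦ DA

A->BC, B->D, C->A, D->DA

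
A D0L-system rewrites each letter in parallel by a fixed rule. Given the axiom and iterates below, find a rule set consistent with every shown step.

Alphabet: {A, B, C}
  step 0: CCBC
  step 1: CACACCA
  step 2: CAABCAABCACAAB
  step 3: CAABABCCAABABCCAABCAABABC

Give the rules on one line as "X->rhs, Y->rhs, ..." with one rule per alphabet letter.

A->AB, B->C, C->CA

  step 2 ⇒ step 3: CAABCAABCACAAB ⇒ CA·AB·AB·C·CA·AB·AB·C·CA·AB·CA·AB·AB·C
    A ↦ AB
    B ↦ C
    C ↦ CA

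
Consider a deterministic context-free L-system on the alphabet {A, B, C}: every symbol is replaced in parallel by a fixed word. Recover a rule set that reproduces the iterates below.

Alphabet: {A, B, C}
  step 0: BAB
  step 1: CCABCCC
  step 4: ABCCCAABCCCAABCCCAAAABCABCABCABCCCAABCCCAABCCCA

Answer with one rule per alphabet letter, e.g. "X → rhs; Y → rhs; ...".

A->ABC, B->CC, C->A

  step 0 ⇒ step 1: BAB ⇒ CC·ABC·CC
    A ↦ ABC
    B ↦ CC
    C ↦ A  (constrained at step 1)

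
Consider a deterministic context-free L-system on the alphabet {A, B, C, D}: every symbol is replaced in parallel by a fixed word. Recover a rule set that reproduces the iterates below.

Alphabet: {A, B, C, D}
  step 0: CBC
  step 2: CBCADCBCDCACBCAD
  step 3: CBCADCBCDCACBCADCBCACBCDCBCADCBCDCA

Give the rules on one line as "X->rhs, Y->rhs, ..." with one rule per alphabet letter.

A->CD, B->CAD, C->CB, D->CA

  step 2 ⇒ step 3: CBCADCBCDCACBCAD ⇒ CB·CAD·CB·CD·CA·CB·CAD·CB·CA·CB·CD·CB·CAD·CB·CD·CA
    A ↦ CD
    B ↦ CAD
    C ↦ CB
    D ↦ CA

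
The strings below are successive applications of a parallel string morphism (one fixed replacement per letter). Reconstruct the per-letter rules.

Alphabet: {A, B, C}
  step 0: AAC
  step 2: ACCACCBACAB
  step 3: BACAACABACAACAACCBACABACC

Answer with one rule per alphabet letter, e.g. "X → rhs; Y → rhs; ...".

  step 2 ⇒ step 3: ACCACCBACAB ⇒ B·ACA·ACA·B·ACA·ACA·ACC·B·ACA·B·ACC
    A ↦ B
    B ↦ ACC
    C ↦ ACA

A->B, B->ACC, C->ACA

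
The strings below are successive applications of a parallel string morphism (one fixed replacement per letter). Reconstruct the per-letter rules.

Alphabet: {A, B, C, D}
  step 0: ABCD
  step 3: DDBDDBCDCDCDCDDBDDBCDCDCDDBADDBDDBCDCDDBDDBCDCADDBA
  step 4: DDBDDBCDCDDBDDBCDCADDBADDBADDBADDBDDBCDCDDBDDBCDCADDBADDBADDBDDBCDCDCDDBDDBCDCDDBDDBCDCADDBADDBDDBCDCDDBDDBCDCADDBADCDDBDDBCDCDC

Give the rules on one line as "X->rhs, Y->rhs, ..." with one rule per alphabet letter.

  step 3 ⇒ step 4: DDBDDBCDCDCDCDDBDDBCDCDCDDBADDBDDBCDCDDBDDBCDCADDBA ⇒ DDB·DDB·CDC·DDB·DDB·CDC·A·DDB·A·DDB·A·DDB·A·DDB·DDB·CDC·DDB·DDB·CDC·A·DDB·A·DDB·A·DDB·DDB·CDC·DC·DDB·DDB·CDC·DDB·DDB·CDC·A·DDB·A·DDB·DDB·CDC·DDB·DDB·CDC·A·DDB·A·DC·DDB·DDB·CDC·DC
    A ↦ DC
    B ↦ CDC
    C ↦ A
    D ↦ DDB

A->DC, B->CDC, C->A, D->DDB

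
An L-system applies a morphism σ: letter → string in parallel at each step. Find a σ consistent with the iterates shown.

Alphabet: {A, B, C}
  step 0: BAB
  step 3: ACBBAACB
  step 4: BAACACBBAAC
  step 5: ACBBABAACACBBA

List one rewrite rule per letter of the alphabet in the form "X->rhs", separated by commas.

  step 4 ⇒ step 5: BAACACBBAAC ⇒ AC·B·B·A·B·A·AC·AC·B·B·A
    A ↦ B
    B ↦ AC
    C ↦ A

A->B, B->AC, C->A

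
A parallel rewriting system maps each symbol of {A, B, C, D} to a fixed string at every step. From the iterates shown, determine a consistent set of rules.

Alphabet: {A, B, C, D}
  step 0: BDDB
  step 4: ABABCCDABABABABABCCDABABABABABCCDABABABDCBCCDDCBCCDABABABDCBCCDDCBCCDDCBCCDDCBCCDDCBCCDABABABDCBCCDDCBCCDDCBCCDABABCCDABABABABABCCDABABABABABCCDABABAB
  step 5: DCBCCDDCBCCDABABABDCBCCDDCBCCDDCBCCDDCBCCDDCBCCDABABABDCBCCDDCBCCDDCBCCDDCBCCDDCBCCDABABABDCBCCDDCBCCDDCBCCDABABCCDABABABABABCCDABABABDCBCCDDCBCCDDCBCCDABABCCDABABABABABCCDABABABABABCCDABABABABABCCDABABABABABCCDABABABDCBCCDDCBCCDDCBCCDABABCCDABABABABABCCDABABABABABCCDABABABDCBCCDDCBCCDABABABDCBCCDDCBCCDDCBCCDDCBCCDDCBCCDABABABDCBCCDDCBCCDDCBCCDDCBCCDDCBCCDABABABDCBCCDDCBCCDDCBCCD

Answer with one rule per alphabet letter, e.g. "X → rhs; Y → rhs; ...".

  step 4 ⇒ step 5: ABABCCDABABABABABCCDABABABABABCCDABABABDCBCCDDCBCCDABABABDCBCCDDCBCCDDCBCCDDCBCCDDCBCCDABABABDCBCCDDCBCCDDCBCCDABABCCDABABABABABCCDABABABABABCCDABABAB ⇒ DCB·CCD·DCB·CCD·AB·AB·AB·DCB·CCD·DCB·CCD·DCB·CCD·DCB·CCD·DCB·CCD·AB·AB·AB·DCB·CCD·DCB·CCD·DCB·CCD·DCB·CCD·DCB·CCD·AB·AB·AB·DCB·CCD·DCB·CCD·DCB·CCD·AB·AB·CCD·AB·AB·AB·AB·AB·CCD·AB·AB·AB·DCB·CCD·DCB·CCD·DCB·CCD·AB·AB·CCD·AB·AB·AB·AB·AB·CCD·AB·AB·AB·AB·AB·CCD·AB·AB·AB·AB·AB·CCD·AB·AB·AB·AB·AB·CCD·AB·AB·AB·DCB·CCD·DCB·CCD·DCB·CCD·AB·AB·CCD·AB·AB·AB·AB·AB·CCD·AB·AB·AB·AB·AB·CCD·AB·AB·AB·DCB·CCD·DCB·CCD·AB·AB·AB·DCB·CCD·DCB·CCD·DCB·CCD·DCB·CCD·DCB·CCD·AB·AB·AB·DCB·CCD·DCB·CCD·DCB·CCD·DCB·CCD·DCB·CCD·AB·AB·AB·DCB·CCD·DCB·CCD·DCB·CCD
    A ↦ DCB
    B ↦ CCD
    C ↦ AB
    D ↦ AB

A->DCB, B->CCD, C->AB, D->AB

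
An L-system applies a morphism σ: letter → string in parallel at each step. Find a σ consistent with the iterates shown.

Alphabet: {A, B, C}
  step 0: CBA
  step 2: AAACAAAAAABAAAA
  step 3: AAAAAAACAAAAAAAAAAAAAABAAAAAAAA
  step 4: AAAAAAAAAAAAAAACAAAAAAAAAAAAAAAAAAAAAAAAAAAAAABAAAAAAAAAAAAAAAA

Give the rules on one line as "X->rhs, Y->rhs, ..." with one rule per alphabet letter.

A->AA, B->AAB, C->AC

  step 3 ⇒ step 4: AAAAAAACAAAAAAAAAAAAAABAAAAAAAA ⇒ AA·AA·AA·AA·AA·AA·AA·AC·AA·AA·AA·AA·AA·AA·AA·AA·AA·AA·AA·AA·AA·AA·AAB·AA·AA·AA·AA·AA·AA·AA·AA
    A ↦ AA
    B ↦ AAB
    C ↦ AC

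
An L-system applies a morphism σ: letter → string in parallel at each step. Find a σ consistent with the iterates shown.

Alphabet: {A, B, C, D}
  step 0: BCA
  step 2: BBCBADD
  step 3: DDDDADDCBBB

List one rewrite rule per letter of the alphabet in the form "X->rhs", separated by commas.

  step 2 ⇒ step 3: BBCBADD ⇒ DD·DD·A·DD·CB·B·B
    A ↦ CB
    B ↦ DD
    C ↦ A
    D ↦ B

A->CB, B->DD, C->A, D->B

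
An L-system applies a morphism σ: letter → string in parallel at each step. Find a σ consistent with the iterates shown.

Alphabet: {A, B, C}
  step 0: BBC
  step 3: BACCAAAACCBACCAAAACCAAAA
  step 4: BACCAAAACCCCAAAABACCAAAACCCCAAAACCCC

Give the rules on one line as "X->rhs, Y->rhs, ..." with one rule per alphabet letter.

  step 3 ⇒ step 4: BACCAAAACCBACCAAAACCAAAA ⇒ BAC·C·AA·AA·C·C·C·C·AA·AA·BAC·C·AA·AA·C·C·C·C·AA·AA·C·C·C·C
    A ↦ C
    B ↦ BAC
    C ↦ AA

A->C, B->BAC, C->AA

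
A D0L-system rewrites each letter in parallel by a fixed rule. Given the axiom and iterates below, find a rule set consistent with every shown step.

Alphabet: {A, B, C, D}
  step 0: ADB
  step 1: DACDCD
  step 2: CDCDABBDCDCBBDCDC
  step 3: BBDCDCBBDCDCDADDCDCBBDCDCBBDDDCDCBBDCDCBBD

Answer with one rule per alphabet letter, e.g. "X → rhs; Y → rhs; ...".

A->DA, B->D, C->BBD, D->CDC

  step 2 ⇒ step 3: CDCDABBDCDCBBDCDC ⇒ BBD·CDC·BBD·CDC·DA·D·D·CDC·BBD·CDC·BBD·D·D·CDC·BBD·CDC·BBD
    A ↦ DA
    B ↦ D
    C ↦ BBD
    D ↦ CDC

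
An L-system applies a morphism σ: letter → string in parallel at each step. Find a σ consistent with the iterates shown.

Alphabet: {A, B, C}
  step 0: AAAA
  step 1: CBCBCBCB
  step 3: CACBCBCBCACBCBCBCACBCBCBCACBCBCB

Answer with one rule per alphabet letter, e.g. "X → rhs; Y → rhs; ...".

  step 0 ⇒ step 1: AAAA ⇒ CB·CB·CB·CB
    A ↦ CB
    B ↦ AA  (constrained at step 1)
    C ↦ CA  (constrained at step 1)

A->CB, B->AA, C->CA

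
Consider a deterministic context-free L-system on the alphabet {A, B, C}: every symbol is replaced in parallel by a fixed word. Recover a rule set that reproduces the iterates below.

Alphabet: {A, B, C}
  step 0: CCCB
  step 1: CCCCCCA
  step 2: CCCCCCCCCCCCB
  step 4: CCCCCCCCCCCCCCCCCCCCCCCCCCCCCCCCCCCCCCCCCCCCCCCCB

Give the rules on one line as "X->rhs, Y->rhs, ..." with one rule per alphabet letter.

  step 1 ⇒ step 2: CCCCCCA ⇒ CC·CC·CC·CC·CC·CC·B
    A ↦ B
    C ↦ CC
  step 0 ⇒ step 1: CCCB ⇒ CC·CC·CC·A
    B ↦ A

A->B, B->A, C->CC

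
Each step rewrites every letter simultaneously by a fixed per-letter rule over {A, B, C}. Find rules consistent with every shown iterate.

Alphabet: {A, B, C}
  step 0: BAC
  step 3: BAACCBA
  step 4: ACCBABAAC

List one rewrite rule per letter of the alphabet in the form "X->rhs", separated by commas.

A->C, B->A, C->BA

  step 3 ⇒ step 4: BAACCBA ⇒ A·C·C·BA·BA·A·C
    A ↦ C
    B ↦ A
    C ↦ BA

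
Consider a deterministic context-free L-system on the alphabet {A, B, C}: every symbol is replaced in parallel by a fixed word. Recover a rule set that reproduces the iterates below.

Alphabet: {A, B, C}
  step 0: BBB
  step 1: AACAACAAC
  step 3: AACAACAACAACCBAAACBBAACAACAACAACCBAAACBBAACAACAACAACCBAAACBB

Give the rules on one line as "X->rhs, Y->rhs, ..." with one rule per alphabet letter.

  step 0 ⇒ step 1: BBB ⇒ AAC·AAC·AAC
    B ↦ AAC
    A ↦ BB  (constrained at step 1)
    C ↦ CBA  (constrained at step 1)

A->BB, B->AAC, C->CBA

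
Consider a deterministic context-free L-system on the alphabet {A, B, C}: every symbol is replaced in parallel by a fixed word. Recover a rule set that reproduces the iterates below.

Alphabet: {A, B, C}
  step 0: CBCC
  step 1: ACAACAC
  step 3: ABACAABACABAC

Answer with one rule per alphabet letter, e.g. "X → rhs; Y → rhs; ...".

  step 0 ⇒ step 1: CBCC ⇒ AC·A·AC·AC
    B ↦ A
    C ↦ AC
    A ↦ B  (constrained at step 1)

A->B, B->A, C->AC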